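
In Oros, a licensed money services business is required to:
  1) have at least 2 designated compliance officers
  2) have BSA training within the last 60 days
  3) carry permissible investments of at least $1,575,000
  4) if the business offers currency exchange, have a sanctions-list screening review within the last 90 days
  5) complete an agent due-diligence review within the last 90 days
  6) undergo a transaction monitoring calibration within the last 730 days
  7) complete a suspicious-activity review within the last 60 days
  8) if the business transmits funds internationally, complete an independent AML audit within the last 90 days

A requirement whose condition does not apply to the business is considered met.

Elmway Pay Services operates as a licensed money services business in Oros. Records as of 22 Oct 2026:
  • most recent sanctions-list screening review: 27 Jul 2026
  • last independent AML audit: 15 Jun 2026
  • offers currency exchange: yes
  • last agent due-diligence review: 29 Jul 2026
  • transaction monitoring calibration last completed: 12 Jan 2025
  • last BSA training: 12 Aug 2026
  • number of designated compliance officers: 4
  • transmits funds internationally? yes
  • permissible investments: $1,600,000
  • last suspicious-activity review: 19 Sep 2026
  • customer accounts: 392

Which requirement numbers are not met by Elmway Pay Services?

1. designated compliance officers 4 ≥ 2 → met
2. BSA training 71 days ago vs limit 60 → not met
3. permissible investments $1,600,000 ≥ $1,575,000 → met
4. condition 'offers currency exchange' holds; sanctions-list screening review 87 days ago vs limit 90 → met
5. agent due-diligence review 85 days ago vs limit 90 → met
6. transaction monitoring calibration 648 days ago vs limit 730 → met
7. suspicious-activity review 33 days ago vs limit 60 → met
8. condition 'transmits funds internationally' holds; independent AML audit 129 days ago vs limit 90 → not met
Not met: 2, 8

2, 8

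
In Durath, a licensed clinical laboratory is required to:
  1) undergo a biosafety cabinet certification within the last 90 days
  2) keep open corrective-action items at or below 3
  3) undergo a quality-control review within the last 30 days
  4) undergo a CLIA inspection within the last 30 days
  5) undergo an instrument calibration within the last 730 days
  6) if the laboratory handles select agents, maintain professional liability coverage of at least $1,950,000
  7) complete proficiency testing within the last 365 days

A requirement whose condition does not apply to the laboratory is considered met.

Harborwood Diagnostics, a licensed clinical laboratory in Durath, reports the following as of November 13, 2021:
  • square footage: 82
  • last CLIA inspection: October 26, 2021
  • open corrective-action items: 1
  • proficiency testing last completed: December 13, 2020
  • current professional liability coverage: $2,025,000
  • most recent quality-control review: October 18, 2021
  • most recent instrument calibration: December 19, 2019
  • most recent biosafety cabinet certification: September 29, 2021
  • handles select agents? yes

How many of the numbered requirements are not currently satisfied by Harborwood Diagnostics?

0

1. biosafety cabinet certification 45 days ago vs limit 90 → met
2. open corrective-action items 1 ≤ 3 → met
3. quality-control review 26 days ago vs limit 30 → met
4. CLIA inspection 18 days ago vs limit 30 → met
5. instrument calibration 695 days ago vs limit 730 → met
6. condition 'handles select agents' holds; professional liability coverage $2,025,000 ≥ $1,950,000 → met
7. proficiency testing 335 days ago vs limit 365 → met
Not met: 0 of 7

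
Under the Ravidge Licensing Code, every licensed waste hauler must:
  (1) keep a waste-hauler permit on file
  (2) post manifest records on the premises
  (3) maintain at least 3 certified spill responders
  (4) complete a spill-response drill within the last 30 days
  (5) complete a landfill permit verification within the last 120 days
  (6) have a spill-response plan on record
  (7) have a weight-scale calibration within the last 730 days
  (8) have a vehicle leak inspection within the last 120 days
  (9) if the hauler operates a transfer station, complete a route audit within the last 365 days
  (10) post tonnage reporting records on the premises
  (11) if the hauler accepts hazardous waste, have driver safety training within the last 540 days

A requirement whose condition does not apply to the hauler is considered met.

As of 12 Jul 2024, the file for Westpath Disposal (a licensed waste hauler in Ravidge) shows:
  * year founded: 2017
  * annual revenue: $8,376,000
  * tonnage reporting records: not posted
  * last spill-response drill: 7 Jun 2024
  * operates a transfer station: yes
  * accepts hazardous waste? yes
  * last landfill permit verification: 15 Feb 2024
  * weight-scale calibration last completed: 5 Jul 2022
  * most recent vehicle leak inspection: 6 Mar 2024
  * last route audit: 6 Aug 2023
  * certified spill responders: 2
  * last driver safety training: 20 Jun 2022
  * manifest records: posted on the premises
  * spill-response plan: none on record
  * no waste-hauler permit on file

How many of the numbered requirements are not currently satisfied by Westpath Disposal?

9

1. waste-hauler permit absent → not met
2. manifest records present → met
3. certified spill responders 2 < 3 → not met
4. spill-response drill 35 days ago vs limit 30 → not met
5. landfill permit verification 148 days ago vs limit 120 → not met
6. spill-response plan absent → not met
7. weight-scale calibration 738 days ago vs limit 730 → not met
8. vehicle leak inspection 128 days ago vs limit 120 → not met
9. condition 'operates a transfer station' holds; route audit 341 days ago vs limit 365 → met
10. tonnage reporting records absent → not met
11. condition 'accepts hazardous waste' holds; driver safety training 753 days ago vs limit 540 → not met
Not met: 9 of 11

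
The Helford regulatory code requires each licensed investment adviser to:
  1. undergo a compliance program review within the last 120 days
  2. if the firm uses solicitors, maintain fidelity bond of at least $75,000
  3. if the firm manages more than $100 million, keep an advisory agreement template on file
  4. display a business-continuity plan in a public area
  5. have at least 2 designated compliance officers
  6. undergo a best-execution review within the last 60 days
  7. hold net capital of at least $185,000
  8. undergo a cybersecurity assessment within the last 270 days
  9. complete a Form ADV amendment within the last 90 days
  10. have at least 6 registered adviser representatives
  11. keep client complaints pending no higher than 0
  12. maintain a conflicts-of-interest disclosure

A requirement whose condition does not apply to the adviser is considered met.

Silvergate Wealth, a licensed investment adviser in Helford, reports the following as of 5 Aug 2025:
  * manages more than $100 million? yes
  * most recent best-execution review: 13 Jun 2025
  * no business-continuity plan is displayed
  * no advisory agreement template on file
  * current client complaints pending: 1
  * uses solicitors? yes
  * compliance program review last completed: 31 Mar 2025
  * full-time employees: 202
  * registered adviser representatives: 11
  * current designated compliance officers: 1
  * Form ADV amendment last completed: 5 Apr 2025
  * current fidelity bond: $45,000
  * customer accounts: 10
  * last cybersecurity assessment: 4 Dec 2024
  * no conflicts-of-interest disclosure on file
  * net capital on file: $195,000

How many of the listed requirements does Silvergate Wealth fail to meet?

1. compliance program review 127 days ago vs limit 120 → not met
2. condition 'uses solicitors' holds; fidelity bond $45,000 < $75,000 → not met
3. condition 'manages more than $100 million' holds; advisory agreement template absent → not met
4. business-continuity plan absent → not met
5. designated compliance officers 1 < 2 → not met
6. best-execution review 53 days ago vs limit 60 → met
7. net capital $195,000 ≥ $185,000 → met
8. cybersecurity assessment 244 days ago vs limit 270 → met
9. Form ADV amendment 122 days ago vs limit 90 → not met
10. registered adviser representatives 11 ≥ 6 → met
11. client complaints pending 1 > 0 → not met
12. conflicts-of-interest disclosure absent → not met
Not met: 8 of 12

8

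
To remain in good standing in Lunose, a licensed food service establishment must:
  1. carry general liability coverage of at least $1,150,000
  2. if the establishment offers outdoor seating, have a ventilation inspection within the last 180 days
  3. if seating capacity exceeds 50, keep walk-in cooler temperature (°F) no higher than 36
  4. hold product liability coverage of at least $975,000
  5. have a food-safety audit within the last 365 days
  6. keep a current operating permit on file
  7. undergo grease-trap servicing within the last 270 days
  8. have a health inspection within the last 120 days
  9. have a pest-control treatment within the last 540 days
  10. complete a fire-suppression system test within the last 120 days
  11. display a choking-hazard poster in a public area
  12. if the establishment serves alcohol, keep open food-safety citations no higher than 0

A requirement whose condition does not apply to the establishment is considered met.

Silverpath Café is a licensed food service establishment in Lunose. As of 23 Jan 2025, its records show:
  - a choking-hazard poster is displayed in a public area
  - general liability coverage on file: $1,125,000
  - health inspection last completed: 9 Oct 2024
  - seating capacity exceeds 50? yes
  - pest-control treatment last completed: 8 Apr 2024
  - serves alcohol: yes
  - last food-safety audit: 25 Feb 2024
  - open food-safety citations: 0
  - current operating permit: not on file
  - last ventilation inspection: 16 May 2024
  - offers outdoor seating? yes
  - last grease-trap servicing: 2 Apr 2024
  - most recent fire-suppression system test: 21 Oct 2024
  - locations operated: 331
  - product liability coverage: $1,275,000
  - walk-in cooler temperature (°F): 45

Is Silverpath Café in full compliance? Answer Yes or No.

1. general liability coverage $1,125,000 < $1,150,000 → not met
2. condition 'offers outdoor seating' holds; ventilation inspection 252 days ago vs limit 180 → not met
3. condition 'seating capacity exceeds 50' holds; walk-in cooler temperature (°F) 45 > 36 → not met
4. product liability coverage $1,275,000 ≥ $975,000 → met
5. food-safety audit 333 days ago vs limit 365 → met
6. current operating permit absent → not met
7. grease-trap servicing 296 days ago vs limit 270 → not met
8. health inspection 106 days ago vs limit 120 → met
9. pest-control treatment 290 days ago vs limit 540 → met
10. fire-suppression system test 94 days ago vs limit 120 → met
11. choking-hazard poster present → met
12. condition 'serves alcohol' holds; open food-safety citations 0 ≤ 0 → met
Not met: 1, 2, 3, 6, 7

No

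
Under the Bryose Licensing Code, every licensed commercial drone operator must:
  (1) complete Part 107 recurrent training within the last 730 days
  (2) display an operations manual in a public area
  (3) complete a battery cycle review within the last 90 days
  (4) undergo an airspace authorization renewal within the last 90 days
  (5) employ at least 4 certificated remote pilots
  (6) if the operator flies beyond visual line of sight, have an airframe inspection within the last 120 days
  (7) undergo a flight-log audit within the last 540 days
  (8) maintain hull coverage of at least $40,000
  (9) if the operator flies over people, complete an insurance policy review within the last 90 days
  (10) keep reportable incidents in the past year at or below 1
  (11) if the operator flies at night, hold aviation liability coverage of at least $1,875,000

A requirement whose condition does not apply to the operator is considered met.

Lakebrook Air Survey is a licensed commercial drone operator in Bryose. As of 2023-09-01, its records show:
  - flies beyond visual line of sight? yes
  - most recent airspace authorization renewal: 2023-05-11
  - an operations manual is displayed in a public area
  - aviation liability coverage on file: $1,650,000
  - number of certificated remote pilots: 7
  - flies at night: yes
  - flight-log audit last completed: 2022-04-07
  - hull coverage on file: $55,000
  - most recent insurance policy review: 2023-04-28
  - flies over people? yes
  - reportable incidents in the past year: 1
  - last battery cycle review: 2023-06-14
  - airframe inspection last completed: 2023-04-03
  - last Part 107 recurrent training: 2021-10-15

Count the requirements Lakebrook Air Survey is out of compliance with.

4

1. Part 107 recurrent training 686 days ago vs limit 730 → met
2. operations manual present → met
3. battery cycle review 79 days ago vs limit 90 → met
4. airspace authorization renewal 113 days ago vs limit 90 → not met
5. certificated remote pilots 7 ≥ 4 → met
6. condition 'flies beyond visual line of sight' holds; airframe inspection 151 days ago vs limit 120 → not met
7. flight-log audit 512 days ago vs limit 540 → met
8. hull coverage $55,000 ≥ $40,000 → met
9. condition 'flies over people' holds; insurance policy review 126 days ago vs limit 90 → not met
10. reportable incidents in the past year 1 ≤ 1 → met
11. condition 'flies at night' holds; aviation liability coverage $1,650,000 < $1,875,000 → not met
Not met: 4 of 11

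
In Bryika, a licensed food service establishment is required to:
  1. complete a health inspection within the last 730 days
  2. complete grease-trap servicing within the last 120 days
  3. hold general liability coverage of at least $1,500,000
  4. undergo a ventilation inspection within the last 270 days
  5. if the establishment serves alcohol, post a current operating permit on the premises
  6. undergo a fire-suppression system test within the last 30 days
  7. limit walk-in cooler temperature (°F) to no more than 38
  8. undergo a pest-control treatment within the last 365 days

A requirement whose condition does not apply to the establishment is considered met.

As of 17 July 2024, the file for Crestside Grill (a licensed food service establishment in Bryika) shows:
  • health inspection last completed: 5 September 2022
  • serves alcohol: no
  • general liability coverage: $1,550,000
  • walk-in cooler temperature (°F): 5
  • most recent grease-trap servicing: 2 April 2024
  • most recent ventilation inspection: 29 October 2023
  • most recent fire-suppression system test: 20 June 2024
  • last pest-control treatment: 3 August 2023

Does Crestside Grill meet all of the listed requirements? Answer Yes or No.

Yes

1. health inspection 681 days ago vs limit 730 → met
2. grease-trap servicing 106 days ago vs limit 120 → met
3. general liability coverage $1,550,000 ≥ $1,500,000 → met
4. ventilation inspection 262 days ago vs limit 270 → met
5. condition 'serves alcohol' does not hold → requirement n/a → met
6. fire-suppression system test 27 days ago vs limit 30 → met
7. walk-in cooler temperature (°F) 5 ≤ 38 → met
8. pest-control treatment 349 days ago vs limit 365 → met
All met.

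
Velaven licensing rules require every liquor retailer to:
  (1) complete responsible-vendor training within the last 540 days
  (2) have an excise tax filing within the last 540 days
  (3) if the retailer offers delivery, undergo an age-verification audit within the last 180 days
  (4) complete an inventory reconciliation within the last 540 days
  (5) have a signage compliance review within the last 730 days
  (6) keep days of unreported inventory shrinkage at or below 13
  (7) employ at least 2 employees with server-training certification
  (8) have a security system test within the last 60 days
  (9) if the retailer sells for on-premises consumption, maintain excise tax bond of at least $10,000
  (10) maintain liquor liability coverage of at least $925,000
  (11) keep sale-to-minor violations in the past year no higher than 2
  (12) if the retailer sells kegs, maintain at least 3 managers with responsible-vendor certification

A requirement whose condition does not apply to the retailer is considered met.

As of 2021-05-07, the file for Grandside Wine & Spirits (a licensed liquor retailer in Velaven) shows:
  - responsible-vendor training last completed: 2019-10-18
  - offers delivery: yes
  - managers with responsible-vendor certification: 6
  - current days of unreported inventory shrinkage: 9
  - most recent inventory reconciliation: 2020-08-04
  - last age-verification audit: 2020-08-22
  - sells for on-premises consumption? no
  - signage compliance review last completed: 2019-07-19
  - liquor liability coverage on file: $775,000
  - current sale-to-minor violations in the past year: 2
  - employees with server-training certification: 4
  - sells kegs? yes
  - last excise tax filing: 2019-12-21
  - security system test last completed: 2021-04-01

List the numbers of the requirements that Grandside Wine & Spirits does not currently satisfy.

1, 3, 10

1. responsible-vendor training 567 days ago vs limit 540 → not met
2. excise tax filing 503 days ago vs limit 540 → met
3. condition 'offers delivery' holds; age-verification audit 258 days ago vs limit 180 → not met
4. inventory reconciliation 276 days ago vs limit 540 → met
5. signage compliance review 658 days ago vs limit 730 → met
6. days of unreported inventory shrinkage 9 ≤ 13 → met
7. employees with server-training certification 4 ≥ 2 → met
8. security system test 36 days ago vs limit 60 → met
9. condition 'sells for on-premises consumption' does not hold → requirement n/a → met
10. liquor liability coverage $775,000 < $925,000 → not met
11. sale-to-minor violations in the past year 2 ≤ 2 → met
12. condition 'sells kegs' holds; managers with responsible-vendor certification 6 ≥ 3 → met
Not met: 1, 3, 10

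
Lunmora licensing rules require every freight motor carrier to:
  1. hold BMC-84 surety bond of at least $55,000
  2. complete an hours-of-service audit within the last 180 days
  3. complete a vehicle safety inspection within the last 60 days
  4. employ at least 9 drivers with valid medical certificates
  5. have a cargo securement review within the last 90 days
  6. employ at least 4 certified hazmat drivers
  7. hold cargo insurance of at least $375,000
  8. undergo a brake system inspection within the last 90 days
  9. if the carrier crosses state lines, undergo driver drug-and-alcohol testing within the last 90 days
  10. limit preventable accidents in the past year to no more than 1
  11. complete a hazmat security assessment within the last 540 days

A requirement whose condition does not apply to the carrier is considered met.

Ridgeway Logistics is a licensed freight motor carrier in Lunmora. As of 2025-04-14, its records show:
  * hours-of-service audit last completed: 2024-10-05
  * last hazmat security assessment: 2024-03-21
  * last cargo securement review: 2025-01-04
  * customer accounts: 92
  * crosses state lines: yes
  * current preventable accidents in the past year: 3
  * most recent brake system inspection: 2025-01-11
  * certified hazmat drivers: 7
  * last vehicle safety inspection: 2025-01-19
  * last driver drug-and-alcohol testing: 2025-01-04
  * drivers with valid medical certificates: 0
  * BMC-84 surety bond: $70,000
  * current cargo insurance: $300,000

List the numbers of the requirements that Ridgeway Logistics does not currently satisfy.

1. BMC-84 surety bond $70,000 ≥ $55,000 → met
2. hours-of-service audit 191 days ago vs limit 180 → not met
3. vehicle safety inspection 85 days ago vs limit 60 → not met
4. drivers with valid medical certificates 0 < 9 → not met
5. cargo securement review 100 days ago vs limit 90 → not met
6. certified hazmat drivers 7 ≥ 4 → met
7. cargo insurance $300,000 < $375,000 → not met
8. brake system inspection 93 days ago vs limit 90 → not met
9. condition 'crosses state lines' holds; driver drug-and-alcohol testing 100 days ago vs limit 90 → not met
10. preventable accidents in the past year 3 > 1 → not met
11. hazmat security assessment 389 days ago vs limit 540 → met
Not met: 2, 3, 4, 5, 7, 8, 9, 10

2, 3, 4, 5, 7, 8, 9, 10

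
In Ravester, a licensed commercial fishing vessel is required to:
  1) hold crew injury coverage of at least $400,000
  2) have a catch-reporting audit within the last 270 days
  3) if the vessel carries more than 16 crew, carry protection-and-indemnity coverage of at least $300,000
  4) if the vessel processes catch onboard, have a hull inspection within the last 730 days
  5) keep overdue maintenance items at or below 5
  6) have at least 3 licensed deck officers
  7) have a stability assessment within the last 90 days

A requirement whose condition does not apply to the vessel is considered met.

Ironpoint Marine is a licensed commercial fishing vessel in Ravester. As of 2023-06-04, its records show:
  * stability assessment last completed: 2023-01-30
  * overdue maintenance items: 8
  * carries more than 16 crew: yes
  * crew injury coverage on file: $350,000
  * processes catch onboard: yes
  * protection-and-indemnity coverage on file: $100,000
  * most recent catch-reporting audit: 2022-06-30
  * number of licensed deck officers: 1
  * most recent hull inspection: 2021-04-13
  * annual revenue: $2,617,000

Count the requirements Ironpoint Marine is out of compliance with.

1. crew injury coverage $350,000 < $400,000 → not met
2. catch-reporting audit 339 days ago vs limit 270 → not met
3. condition 'carries more than 16 crew' holds; protection-and-indemnity coverage $100,000 < $300,000 → not met
4. condition 'processes catch onboard' holds; hull inspection 782 days ago vs limit 730 → not met
5. overdue maintenance items 8 > 5 → not met
6. licensed deck officers 1 < 3 → not met
7. stability assessment 125 days ago vs limit 90 → not met
Not met: 7 of 7

7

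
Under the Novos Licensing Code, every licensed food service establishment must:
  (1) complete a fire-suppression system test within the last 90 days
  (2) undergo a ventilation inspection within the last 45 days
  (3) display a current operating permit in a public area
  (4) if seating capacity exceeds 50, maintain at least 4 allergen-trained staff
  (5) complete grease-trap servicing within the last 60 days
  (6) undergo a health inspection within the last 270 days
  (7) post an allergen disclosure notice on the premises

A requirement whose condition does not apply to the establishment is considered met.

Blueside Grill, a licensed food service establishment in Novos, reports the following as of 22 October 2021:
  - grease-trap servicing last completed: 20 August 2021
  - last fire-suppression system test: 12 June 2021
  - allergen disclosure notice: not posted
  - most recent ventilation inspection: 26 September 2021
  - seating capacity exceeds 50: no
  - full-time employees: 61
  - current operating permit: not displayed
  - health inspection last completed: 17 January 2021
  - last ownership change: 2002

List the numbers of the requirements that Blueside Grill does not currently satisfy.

1, 3, 5, 6, 7

1. fire-suppression system test 132 days ago vs limit 90 → not met
2. ventilation inspection 26 days ago vs limit 45 → met
3. current operating permit absent → not met
4. condition 'seating capacity exceeds 50' does not hold → requirement n/a → met
5. grease-trap servicing 63 days ago vs limit 60 → not met
6. health inspection 278 days ago vs limit 270 → not met
7. allergen disclosure notice absent → not met
Not met: 1, 3, 5, 6, 7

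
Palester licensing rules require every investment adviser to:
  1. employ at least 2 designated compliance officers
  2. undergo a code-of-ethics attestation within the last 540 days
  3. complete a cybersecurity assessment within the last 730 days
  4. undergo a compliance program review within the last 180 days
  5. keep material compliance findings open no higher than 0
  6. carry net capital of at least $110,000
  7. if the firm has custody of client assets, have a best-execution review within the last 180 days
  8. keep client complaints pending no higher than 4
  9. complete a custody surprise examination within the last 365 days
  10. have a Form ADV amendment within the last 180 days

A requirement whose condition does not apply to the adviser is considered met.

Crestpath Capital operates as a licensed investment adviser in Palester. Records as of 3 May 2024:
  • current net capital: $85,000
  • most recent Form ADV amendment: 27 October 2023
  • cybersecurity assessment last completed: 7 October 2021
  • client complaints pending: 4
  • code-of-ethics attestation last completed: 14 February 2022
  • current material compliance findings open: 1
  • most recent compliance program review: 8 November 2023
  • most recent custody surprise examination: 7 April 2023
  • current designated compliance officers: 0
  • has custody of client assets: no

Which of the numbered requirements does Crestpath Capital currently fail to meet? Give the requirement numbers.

1, 2, 3, 5, 6, 9, 10

1. designated compliance officers 0 < 2 → not met
2. code-of-ethics attestation 809 days ago vs limit 540 → not met
3. cybersecurity assessment 939 days ago vs limit 730 → not met
4. compliance program review 177 days ago vs limit 180 → met
5. material compliance findings open 1 > 0 → not met
6. net capital $85,000 < $110,000 → not met
7. condition 'has custody of client assets' does not hold → requirement n/a → met
8. client complaints pending 4 ≤ 4 → met
9. custody surprise examination 392 days ago vs limit 365 → not met
10. Form ADV amendment 189 days ago vs limit 180 → not met
Not met: 1, 2, 3, 5, 6, 9, 10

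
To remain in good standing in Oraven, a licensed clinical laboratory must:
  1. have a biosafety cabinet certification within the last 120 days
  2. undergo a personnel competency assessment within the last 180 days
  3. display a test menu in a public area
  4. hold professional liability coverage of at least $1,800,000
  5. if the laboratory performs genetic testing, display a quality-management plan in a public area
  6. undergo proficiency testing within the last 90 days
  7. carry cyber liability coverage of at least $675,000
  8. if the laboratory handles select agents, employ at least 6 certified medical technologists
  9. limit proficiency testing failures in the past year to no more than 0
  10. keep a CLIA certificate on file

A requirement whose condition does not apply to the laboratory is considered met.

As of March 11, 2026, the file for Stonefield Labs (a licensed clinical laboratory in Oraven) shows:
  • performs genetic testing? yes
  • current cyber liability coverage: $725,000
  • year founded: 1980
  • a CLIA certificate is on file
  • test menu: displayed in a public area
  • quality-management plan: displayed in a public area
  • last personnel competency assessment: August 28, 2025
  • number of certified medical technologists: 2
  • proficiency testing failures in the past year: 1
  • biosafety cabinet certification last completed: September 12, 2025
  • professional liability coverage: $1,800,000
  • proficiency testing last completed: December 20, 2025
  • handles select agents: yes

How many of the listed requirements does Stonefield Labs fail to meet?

1. biosafety cabinet certification 180 days ago vs limit 120 → not met
2. personnel competency assessment 195 days ago vs limit 180 → not met
3. test menu present → met
4. professional liability coverage $1,800,000 ≥ $1,800,000 → met
5. condition 'performs genetic testing' holds; quality-management plan present → met
6. proficiency testing 81 days ago vs limit 90 → met
7. cyber liability coverage $725,000 ≥ $675,000 → met
8. condition 'handles select agents' holds; certified medical technologists 2 < 6 → not met
9. proficiency testing failures in the past year 1 > 0 → not met
10. CLIA certificate present → met
Not met: 4 of 10

4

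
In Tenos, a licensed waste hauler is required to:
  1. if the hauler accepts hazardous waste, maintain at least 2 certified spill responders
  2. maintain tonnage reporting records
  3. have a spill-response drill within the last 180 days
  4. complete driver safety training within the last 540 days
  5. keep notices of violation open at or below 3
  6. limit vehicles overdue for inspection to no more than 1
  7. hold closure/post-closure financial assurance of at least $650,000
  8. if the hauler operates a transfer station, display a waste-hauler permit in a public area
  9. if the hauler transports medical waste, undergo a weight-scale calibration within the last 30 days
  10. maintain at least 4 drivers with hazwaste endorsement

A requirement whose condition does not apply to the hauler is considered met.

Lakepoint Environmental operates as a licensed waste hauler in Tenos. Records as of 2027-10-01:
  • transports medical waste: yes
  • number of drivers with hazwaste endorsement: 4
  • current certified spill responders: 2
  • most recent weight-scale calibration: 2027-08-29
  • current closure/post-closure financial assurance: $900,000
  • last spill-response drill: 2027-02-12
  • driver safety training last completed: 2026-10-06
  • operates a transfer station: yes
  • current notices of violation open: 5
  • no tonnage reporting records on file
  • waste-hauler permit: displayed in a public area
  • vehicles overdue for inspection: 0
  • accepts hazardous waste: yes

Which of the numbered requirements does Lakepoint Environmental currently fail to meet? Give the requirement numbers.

2, 3, 5, 9

1. condition 'accepts hazardous waste' holds; certified spill responders 2 ≥ 2 → met
2. tonnage reporting records absent → not met
3. spill-response drill 231 days ago vs limit 180 → not met
4. driver safety training 360 days ago vs limit 540 → met
5. notices of violation open 5 > 3 → not met
6. vehicles overdue for inspection 0 ≤ 1 → met
7. closure/post-closure financial assurance $900,000 ≥ $650,000 → met
8. condition 'operates a transfer station' holds; waste-hauler permit present → met
9. condition 'transports medical waste' holds; weight-scale calibration 33 days ago vs limit 30 → not met
10. drivers with hazwaste endorsement 4 ≥ 4 → met
Not met: 2, 3, 5, 9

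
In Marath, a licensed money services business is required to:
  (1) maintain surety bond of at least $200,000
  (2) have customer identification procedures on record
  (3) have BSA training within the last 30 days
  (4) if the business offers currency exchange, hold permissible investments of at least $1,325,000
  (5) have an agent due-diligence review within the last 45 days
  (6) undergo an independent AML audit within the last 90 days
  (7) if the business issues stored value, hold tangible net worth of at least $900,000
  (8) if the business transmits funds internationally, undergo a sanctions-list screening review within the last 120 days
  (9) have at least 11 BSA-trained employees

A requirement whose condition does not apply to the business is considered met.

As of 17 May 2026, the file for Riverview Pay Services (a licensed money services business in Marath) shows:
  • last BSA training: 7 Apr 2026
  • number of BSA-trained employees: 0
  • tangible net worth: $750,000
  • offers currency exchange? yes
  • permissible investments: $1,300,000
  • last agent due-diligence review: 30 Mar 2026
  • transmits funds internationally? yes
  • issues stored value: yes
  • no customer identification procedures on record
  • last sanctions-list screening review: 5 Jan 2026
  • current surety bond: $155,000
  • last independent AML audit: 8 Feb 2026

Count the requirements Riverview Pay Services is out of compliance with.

9

1. surety bond $155,000 < $200,000 → not met
2. customer identification procedures absent → not met
3. BSA training 40 days ago vs limit 30 → not met
4. condition 'offers currency exchange' holds; permissible investments $1,300,000 < $1,325,000 → not met
5. agent due-diligence review 48 days ago vs limit 45 → not met
6. independent AML audit 98 days ago vs limit 90 → not met
7. condition 'issues stored value' holds; tangible net worth $750,000 < $900,000 → not met
8. condition 'transmits funds internationally' holds; sanctions-list screening review 132 days ago vs limit 120 → not met
9. BSA-trained employees 0 < 11 → not met
Not met: 9 of 9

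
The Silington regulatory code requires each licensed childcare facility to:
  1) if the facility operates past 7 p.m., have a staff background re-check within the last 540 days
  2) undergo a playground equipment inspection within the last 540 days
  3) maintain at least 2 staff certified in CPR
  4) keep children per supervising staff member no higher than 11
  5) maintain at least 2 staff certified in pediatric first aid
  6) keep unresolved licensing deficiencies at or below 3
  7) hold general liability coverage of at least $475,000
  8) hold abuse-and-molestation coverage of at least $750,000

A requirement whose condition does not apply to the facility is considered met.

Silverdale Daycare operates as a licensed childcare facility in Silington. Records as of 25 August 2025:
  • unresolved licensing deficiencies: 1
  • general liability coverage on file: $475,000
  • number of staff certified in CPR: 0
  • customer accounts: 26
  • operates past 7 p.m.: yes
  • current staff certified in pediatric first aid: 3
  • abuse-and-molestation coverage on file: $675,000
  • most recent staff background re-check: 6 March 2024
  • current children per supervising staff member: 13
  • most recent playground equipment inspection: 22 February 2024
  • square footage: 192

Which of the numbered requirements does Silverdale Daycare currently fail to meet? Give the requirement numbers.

2, 3, 4, 8

1. condition 'operates past 7 p.m.' holds; staff background re-check 537 days ago vs limit 540 → met
2. playground equipment inspection 550 days ago vs limit 540 → not met
3. staff certified in CPR 0 < 2 → not met
4. children per supervising staff member 13 > 11 → not met
5. staff certified in pediatric first aid 3 ≥ 2 → met
6. unresolved licensing deficiencies 1 ≤ 3 → met
7. general liability coverage $475,000 ≥ $475,000 → met
8. abuse-and-molestation coverage $675,000 < $750,000 → not met
Not met: 2, 3, 4, 8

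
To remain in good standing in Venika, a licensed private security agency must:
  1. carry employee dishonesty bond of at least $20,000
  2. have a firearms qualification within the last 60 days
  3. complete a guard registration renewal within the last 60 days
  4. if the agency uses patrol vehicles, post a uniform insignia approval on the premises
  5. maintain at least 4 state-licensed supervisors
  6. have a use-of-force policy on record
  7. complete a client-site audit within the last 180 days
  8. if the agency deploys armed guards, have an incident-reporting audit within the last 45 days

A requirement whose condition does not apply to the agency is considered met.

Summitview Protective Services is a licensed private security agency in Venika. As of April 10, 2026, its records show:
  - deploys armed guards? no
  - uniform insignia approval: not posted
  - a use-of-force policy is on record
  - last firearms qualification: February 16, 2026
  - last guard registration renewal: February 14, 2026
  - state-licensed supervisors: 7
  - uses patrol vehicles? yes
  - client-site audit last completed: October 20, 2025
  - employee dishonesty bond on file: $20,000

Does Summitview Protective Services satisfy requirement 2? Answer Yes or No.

Yes

2. firearms qualification 53 days ago vs limit 60 → met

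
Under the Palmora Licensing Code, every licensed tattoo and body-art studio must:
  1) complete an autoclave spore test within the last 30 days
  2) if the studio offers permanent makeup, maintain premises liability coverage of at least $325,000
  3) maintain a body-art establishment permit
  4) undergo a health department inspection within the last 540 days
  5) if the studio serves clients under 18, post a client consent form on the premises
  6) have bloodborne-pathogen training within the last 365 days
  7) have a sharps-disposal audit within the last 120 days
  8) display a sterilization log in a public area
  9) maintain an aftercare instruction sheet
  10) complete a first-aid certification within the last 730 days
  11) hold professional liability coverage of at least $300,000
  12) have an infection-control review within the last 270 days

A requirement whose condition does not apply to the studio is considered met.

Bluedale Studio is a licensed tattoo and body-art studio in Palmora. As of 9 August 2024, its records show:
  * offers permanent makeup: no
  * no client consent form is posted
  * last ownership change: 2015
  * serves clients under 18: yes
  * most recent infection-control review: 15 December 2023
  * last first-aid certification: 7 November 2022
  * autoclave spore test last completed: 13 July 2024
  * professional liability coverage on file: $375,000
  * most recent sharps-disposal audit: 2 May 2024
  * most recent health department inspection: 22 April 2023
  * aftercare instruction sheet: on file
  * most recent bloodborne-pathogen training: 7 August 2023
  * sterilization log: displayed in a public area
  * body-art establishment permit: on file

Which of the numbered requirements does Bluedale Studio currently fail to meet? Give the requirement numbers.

1. autoclave spore test 27 days ago vs limit 30 → met
2. condition 'offers permanent makeup' does not hold → requirement n/a → met
3. body-art establishment permit present → met
4. health department inspection 475 days ago vs limit 540 → met
5. condition 'serves clients under 18' holds; client consent form absent → not met
6. bloodborne-pathogen training 368 days ago vs limit 365 → not met
7. sharps-disposal audit 99 days ago vs limit 120 → met
8. sterilization log present → met
9. aftercare instruction sheet present → met
10. first-aid certification 641 days ago vs limit 730 → met
11. professional liability coverage $375,000 ≥ $300,000 → met
12. infection-control review 238 days ago vs limit 270 → met
Not met: 5, 6

5, 6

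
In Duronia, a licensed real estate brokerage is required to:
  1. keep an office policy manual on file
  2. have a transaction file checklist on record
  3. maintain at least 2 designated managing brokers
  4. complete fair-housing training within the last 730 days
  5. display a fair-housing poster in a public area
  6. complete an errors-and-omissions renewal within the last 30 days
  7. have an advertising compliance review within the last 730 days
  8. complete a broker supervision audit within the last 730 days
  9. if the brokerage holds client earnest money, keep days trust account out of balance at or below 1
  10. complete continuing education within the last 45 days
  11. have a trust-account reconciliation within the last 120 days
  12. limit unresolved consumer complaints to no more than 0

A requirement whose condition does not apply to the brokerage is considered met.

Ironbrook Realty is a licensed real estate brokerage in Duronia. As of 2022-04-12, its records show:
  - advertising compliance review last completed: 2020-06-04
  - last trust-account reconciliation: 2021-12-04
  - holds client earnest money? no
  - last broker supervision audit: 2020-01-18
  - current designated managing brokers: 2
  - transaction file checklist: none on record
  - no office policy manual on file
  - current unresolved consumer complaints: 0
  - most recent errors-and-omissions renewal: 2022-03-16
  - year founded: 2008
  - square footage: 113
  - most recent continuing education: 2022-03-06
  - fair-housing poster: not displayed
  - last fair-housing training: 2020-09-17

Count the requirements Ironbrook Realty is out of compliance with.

1. office policy manual absent → not met
2. transaction file checklist absent → not met
3. designated managing brokers 2 ≥ 2 → met
4. fair-housing training 572 days ago vs limit 730 → met
5. fair-housing poster absent → not met
6. errors-and-omissions renewal 27 days ago vs limit 30 → met
7. advertising compliance review 677 days ago vs limit 730 → met
8. broker supervision audit 815 days ago vs limit 730 → not met
9. condition 'holds client earnest money' does not hold → requirement n/a → met
10. continuing education 37 days ago vs limit 45 → met
11. trust-account reconciliation 129 days ago vs limit 120 → not met
12. unresolved consumer complaints 0 ≤ 0 → met
Not met: 5 of 12

5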